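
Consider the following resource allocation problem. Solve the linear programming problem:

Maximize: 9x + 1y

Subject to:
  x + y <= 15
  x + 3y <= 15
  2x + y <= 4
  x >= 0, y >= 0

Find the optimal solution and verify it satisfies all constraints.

Feasible vertices: (0, 0), (0, 4), (2, 0)
Objective 9x + 1y at each vertex:
  (0, 0): 0
  (0, 4): 4
  (2, 0): 18
Maximum is 18 at (2, 0).
Verify constraints at (x, y) = (2, 0):
  1*2 + 1*0 = 2 <= 15
  1*2 + 3*0 = 2 <= 15
  2*2 + 1*0 = 4 <= 4 (active)
  x = 2 >= 0, y = 0 >= 0. All constraints satisfied.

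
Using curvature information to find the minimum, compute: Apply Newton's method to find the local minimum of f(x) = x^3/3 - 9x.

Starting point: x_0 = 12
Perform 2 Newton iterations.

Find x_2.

f(x) = x^3/3 - 9x
f'(x) = x^2 - 9, f''(x) = 2x
Newton update: x_{n+1} = x_n - (x_n^2 - 9)/(2*x_n)
Step 1: x_0 = 12, f'=135, f''=24, x_1 = 51/8
Step 2: x_1 = 51/8, f'=2025/64, f''=51/4, x_2 = 1059/272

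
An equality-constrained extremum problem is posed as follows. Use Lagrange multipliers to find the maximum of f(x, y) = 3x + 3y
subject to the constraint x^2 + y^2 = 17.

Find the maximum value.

Set up Lagrange conditions: grad f = lambda * grad g
  3 = 2*lambda*x
  3 = 2*lambda*y
From these: x/y = 3/3, so x = 3t, y = 3t for some t.
Substitute into constraint: (3t)^2 + (3t)^2 = 17
  t^2 * 18 = 17
  t = sqrt(17/18)
Maximum = 3*x + 3*y = (3^2 + 3^2)*t = 18 * sqrt(17/18) = sqrt(306)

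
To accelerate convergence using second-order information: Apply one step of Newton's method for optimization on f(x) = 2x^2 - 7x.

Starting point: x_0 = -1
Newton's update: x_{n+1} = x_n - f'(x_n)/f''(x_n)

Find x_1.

f(x) = 2x^2 - 7x
f'(x) = 4x + (-7), f''(x) = 4
Newton step: x_1 = x_0 - f'(x_0)/f''(x_0)
f'(-1) = -11
x_1 = -1 - -11/4 = 7/4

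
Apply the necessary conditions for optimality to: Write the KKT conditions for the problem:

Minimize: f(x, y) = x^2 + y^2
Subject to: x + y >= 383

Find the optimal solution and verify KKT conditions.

KKT conditions for min x^2 + y^2 s.t. x + y >= 383:
Stationarity: 2x = mu, 2y = mu
So x = y = mu/2.
Complementary slackness: mu*(x + y - 383) = 0
Primal feasibility: x + y >= 383; dual feasibility: mu >= 0
If mu = 0 then x = y = 0, but 0 + 0 < 383 is infeasible, so the constraint is active.
Constraint active: x + y = 2*(mu/2) = 383 => mu = 383
x = y = 383/2, f = 146689/2
Verify: stationarity 2*(383/2) = 383 = mu; primal 383/2 + 383/2 = 383 >= 383; dual mu = 383 >= 0; complementary slackness 383*(383 - 383) = 0. All KKT conditions hold.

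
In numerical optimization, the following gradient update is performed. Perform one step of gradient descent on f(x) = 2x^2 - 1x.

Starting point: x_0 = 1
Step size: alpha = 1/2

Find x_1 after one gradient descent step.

f(x) = 2x^2 - 1x
f'(x) = 4x - 1
f'(1) = 4*1 + (-1) = 3
x_1 = x_0 - alpha * f'(x_0) = 1 - 1/2 * 3 = -1/2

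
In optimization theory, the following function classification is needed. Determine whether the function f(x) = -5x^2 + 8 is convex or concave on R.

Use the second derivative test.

f(x) = -5x^2 + 8
f'(x) = -10x + 0
f''(x) = -10
Since f''(x) = -10 < 0 for all x, f is concave on R.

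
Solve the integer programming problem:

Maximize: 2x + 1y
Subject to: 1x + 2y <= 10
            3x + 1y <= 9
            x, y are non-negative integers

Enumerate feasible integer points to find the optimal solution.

Constraint 1: 1x + 2y <= 10
Constraint 2: 3x + 1y <= 9
Feasible x range (need y >= 0): 0 <= x <= min(10/1, 9/3) => x in {0, ..., 3}.
Enumerate feasible integer points row by row (the coefficient of y is 1 > 0, so for each x the largest feasible y gives the best value):
  x = 0: y <= min((10 - 1*0)/2, (9 - 3*0)/1) => y in {0, ..., 5}; best 2*0 + 1*5 = 5
  x = 1: y <= min((10 - 1*1)/2, (9 - 3*1)/1) => y in {0, ..., 4}; best 2*1 + 1*4 = 6
  x = 2: y <= min((10 - 1*2)/2, (9 - 3*2)/1) => y in {0, ..., 3}; best 2*2 + 1*3 = 7
  x = 3: y <= min((10 - 1*3)/2, (9 - 3*3)/1) => y in {0}; best 2*3 + 1*0 = 6
The maximum 2x + 1y = 7 is achieved at x = 2, y = 3.
Check: 1*2 + 2*3 = 8 <= 10 and 3*2 + 1*3 = 9 <= 9.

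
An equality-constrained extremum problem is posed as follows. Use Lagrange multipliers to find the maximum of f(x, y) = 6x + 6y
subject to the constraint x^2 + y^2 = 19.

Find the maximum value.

Set up Lagrange conditions: grad f = lambda * grad g
  6 = 2*lambda*x
  6 = 2*lambda*y
From these: x/y = 6/6, so x = 6t, y = 6t for some t.
Substitute into constraint: (6t)^2 + (6t)^2 = 19
  t^2 * 72 = 19
  t = sqrt(19/72)
Maximum = 6*x + 6*y = (6^2 + 6^2)*t = 72 * sqrt(19/72) = sqrt(1368)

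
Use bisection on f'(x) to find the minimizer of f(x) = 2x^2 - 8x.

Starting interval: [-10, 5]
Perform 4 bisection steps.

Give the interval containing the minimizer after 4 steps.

Finding critical point of f(x) = 2x^2 - 8x using bisection on f'(x) = 4x + -8.
f'(x) = 0 when x = 2.
Starting interval: [-10, 5]
Step 1: mid = -5/2, f'(mid) = -18, new interval = [-5/2, 5]
Step 2: mid = 5/4, f'(mid) = -3, new interval = [5/4, 5]
Step 3: mid = 25/8, f'(mid) = 9/2, new interval = [5/4, 25/8]
Step 4: mid = 35/16, f'(mid) = 3/4, new interval = [5/4, 35/16]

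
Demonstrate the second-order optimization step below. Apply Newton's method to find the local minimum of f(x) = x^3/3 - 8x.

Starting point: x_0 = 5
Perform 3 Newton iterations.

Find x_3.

f(x) = x^3/3 - 8x
f'(x) = x^2 - 8, f''(x) = 2x
Newton update: x_{n+1} = x_n - (x_n^2 - 8)/(2*x_n)
Step 1: x_0 = 5, f'=17, f''=10, x_1 = 33/10
Step 2: x_1 = 33/10, f'=289/100, f''=33/5, x_2 = 1889/660
Step 3: x_2 = 1889/660, f'=83521/435600, f''=1889/330, x_3 = 7053121/2493480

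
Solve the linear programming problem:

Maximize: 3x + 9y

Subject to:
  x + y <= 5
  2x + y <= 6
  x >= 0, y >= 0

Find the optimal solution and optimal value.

Feasible vertices: (0, 0), (0, 5), (1, 4), (3, 0)
Objective 3x + 9y at each:
  (0, 0): 0
  (0, 5): 45
  (1, 4): 39
  (3, 0): 9
Maximum is 45 at (0, 5).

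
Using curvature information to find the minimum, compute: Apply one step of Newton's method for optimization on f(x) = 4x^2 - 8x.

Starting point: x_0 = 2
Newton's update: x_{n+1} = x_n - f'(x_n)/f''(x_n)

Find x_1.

f(x) = 4x^2 - 8x
f'(x) = 8x + (-8), f''(x) = 8
Newton step: x_1 = x_0 - f'(x_0)/f''(x_0)
f'(2) = 8
x_1 = 2 - 8/8 = 1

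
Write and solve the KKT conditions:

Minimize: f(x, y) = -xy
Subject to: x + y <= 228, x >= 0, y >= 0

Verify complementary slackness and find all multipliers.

Problem: min -xy s.t. x + y <= 228 (multiplier lambda), x >= 0 (mu_x), y >= 0 (mu_y)
KKT stationarity: -y + lambda - mu_x = 0, -x + lambda - mu_y = 0, with lambda, mu_x, mu_y >= 0
Complementary slackness: lambda*(x + y - 228) = 0, mu_x*x = 0, mu_y*y = 0
If lambda = 0: y = -mu_x <= 0 and x = -mu_y <= 0 force x = y = 0 with f = 0; but x = y = 114 is feasible with f = -12996 < 0, so this is not the minimum. Hence lambda > 0 and x + y = 228.
Try x > 0, y > 0 (so mu_x = mu_y = 0): y = lambda, x = lambda => x = y = lambda
x + y = 228 => 2*lambda = 228 => lambda = 114
x* = y* = 114 > 0, consistent with mu_x = mu_y = 0.
(Any feasible point with x = 0 or y = 0 has f = 0 > -12996, so the minimum is not on those boundaries.)
min(-xy) = -12996 (i.e. max xy = 12996)
Multipliers: lambda = 114, mu_x = 0, mu_y = 0
Complementary slackness: lambda*(x + y - 228) = 114*(114 + 114 - 228) = 0, mu_x*x = 0*114 = 0, mu_y*y = 0*114 = 0. Satisfied.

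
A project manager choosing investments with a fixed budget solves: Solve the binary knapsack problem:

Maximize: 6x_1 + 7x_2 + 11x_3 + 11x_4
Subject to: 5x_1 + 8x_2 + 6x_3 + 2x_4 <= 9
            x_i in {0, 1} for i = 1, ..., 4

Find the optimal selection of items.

Items: item 1 (v=6, w=5), item 2 (v=7, w=8), item 3 (v=11, w=6), item 4 (v=11, w=2)
Capacity: 9
Checking all 16 subsets (w = total weight, v = total value):
  {}: w = 0, v = 0
  {1}: w = 5, v = 6
  {2}: w = 8, v = 7
  {3}: w = 6, v = 11
  {4}: w = 2, v = 11
  {1, 2}: w = 13 > 9, infeasible
  {1, 3}: w = 11 > 9, infeasible
  {1, 4}: w = 7, v = 17
  {2, 3}: w = 14 > 9, infeasible
  {2, 4}: w = 10 > 9, infeasible
  {3, 4}: w = 8, v = 22
  {1, 2, 3}: w = 19 > 9, infeasible
  {1, 2, 4}: w = 15 > 9, infeasible
  {1, 3, 4}: w = 13 > 9, infeasible
  {2, 3, 4}: w = 16 > 9, infeasible
  {1, 2, 3, 4}: w = 21 > 9, infeasible
Best feasible subset: items [3, 4]
Total weight: 8 <= 9, total value: 22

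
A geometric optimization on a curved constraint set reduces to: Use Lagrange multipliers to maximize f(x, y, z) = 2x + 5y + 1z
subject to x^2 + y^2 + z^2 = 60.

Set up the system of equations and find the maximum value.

Lagrange conditions: 2 = 2*lambda*x, 5 = 2*lambda*y, 1 = 2*lambda*z
So x:2 = y:5 = z:1, i.e. x = 2t, y = 5t, z = 1t
Constraint: t^2*(2^2 + 5^2 + 1^2) = 60
  t^2 * 30 = 60  =>  t = sqrt(2)
Maximum = 2*2t + 5*5t + 1*1t = 30*sqrt(2) = sqrt(1800)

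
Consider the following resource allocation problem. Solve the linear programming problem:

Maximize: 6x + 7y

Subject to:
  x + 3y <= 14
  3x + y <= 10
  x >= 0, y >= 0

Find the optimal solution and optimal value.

Feasible vertices: (0, 0), (0, 14/3), (2, 4), (10/3, 0)
Objective 6x + 7y at each:
  (0, 0): 0
  (0, 14/3): 98/3
  (2, 4): 40
  (10/3, 0): 20
Maximum is 40 at (2, 4).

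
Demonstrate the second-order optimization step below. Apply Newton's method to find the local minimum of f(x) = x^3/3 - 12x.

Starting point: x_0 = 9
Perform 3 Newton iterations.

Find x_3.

f(x) = x^3/3 - 12x
f'(x) = x^2 - 12, f''(x) = 2x
Newton update: x_{n+1} = x_n - (x_n^2 - 12)/(2*x_n)
Step 1: x_0 = 9, f'=69, f''=18, x_1 = 31/6
Step 2: x_1 = 31/6, f'=529/36, f''=31/3, x_2 = 1393/372
Step 3: x_2 = 1393/372, f'=279841/138384, f''=1393/186, x_3 = 3601057/1036392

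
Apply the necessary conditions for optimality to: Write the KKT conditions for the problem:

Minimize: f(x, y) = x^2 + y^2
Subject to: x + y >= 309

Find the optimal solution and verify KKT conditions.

KKT conditions for min x^2 + y^2 s.t. x + y >= 309:
Stationarity: 2x = mu, 2y = mu
So x = y = mu/2.
Complementary slackness: mu*(x + y - 309) = 0
Primal feasibility: x + y >= 309; dual feasibility: mu >= 0
If mu = 0 then x = y = 0, but 0 + 0 < 309 is infeasible, so the constraint is active.
Constraint active: x + y = 2*(mu/2) = 309 => mu = 309
x = y = 309/2, f = 95481/2
Verify: stationarity 2*(309/2) = 309 = mu; primal 309/2 + 309/2 = 309 >= 309; dual mu = 309 >= 0; complementary slackness 309*(309 - 309) = 0. All KKT conditions hold.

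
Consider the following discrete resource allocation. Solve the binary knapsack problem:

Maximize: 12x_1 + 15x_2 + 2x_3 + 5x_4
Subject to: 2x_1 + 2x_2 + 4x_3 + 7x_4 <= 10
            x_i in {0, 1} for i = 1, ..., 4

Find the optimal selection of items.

Items: item 1 (v=12, w=2), item 2 (v=15, w=2), item 3 (v=2, w=4), item 4 (v=5, w=7)
Capacity: 10
Checking all 16 subsets (w = total weight, v = total value):
  {}: w = 0, v = 0
  {1}: w = 2, v = 12
  {2}: w = 2, v = 15
  {3}: w = 4, v = 2
  {4}: w = 7, v = 5
  {1, 2}: w = 4, v = 27
  {1, 3}: w = 6, v = 14
  {1, 4}: w = 9, v = 17
  {2, 3}: w = 6, v = 17
  {2, 4}: w = 9, v = 20
  {3, 4}: w = 11 > 10, infeasible
  {1, 2, 3}: w = 8, v = 29
  {1, 2, 4}: w = 11 > 10, infeasible
  {1, 3, 4}: w = 13 > 10, infeasible
  {2, 3, 4}: w = 13 > 10, infeasible
  {1, 2, 3, 4}: w = 15 > 10, infeasible
Best feasible subset: items [1, 2, 3]
Total weight: 8 <= 10, total value: 29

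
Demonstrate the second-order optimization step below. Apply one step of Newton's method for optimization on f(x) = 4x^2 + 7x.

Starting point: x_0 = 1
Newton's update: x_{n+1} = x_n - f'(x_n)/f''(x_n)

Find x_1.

f(x) = 4x^2 + 7x
f'(x) = 8x + (7), f''(x) = 8
Newton step: x_1 = x_0 - f'(x_0)/f''(x_0)
f'(1) = 15
x_1 = 1 - 15/8 = -7/8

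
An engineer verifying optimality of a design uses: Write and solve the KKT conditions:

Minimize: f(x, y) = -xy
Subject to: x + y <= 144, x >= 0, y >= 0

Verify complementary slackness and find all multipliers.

Problem: min -xy s.t. x + y <= 144 (multiplier lambda), x >= 0 (mu_x), y >= 0 (mu_y)
KKT stationarity: -y + lambda - mu_x = 0, -x + lambda - mu_y = 0, with lambda, mu_x, mu_y >= 0
Complementary slackness: lambda*(x + y - 144) = 0, mu_x*x = 0, mu_y*y = 0
If lambda = 0: y = -mu_x <= 0 and x = -mu_y <= 0 force x = y = 0 with f = 0; but x = y = 72 is feasible with f = -5184 < 0, so this is not the minimum. Hence lambda > 0 and x + y = 144.
Try x > 0, y > 0 (so mu_x = mu_y = 0): y = lambda, x = lambda => x = y = lambda
x + y = 144 => 2*lambda = 144 => lambda = 72
x* = y* = 72 > 0, consistent with mu_x = mu_y = 0.
(Any feasible point with x = 0 or y = 0 has f = 0 > -5184, so the minimum is not on those boundaries.)
min(-xy) = -5184 (i.e. max xy = 5184)
Multipliers: lambda = 72, mu_x = 0, mu_y = 0
Complementary slackness: lambda*(x + y - 144) = 72*(72 + 72 - 144) = 0, mu_x*x = 0*72 = 0, mu_y*y = 0*72 = 0. Satisfied.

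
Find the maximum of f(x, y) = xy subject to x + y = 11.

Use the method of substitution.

Substitute y = 11 - x into f(x,y) = xy:
g(x) = x(11 - x) = 11x - x^2
g'(x) = 11 - 2x = 0  =>  x = 11/2
y = 11 - 11/2 = 11/2
Maximum value = (11/2) * (11/2) = 121/4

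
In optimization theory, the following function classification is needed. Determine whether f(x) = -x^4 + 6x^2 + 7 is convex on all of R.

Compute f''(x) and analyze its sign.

f(x) = -x^4 + 6x^2 + 7
f'(x) = -4x^3 + 12x
f''(x) = -12x^2 + 12
f''(x) = -12x^2 + 12 -> -inf as |x| -> inf
Therefore, f is not globally convex on R.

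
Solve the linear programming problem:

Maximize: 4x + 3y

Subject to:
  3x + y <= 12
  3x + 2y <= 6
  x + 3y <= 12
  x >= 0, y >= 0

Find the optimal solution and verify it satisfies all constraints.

Feasible vertices: (0, 0), (0, 3), (2, 0)
Objective 4x + 3y at each vertex:
  (0, 0): 0
  (0, 3): 9
  (2, 0): 8
Maximum is 9 at (0, 3).
Verify constraints at (x, y) = (0, 3):
  3*0 + 1*3 = 3 <= 12
  3*0 + 2*3 = 6 <= 6 (active)
  1*0 + 3*3 = 9 <= 12
  x = 0 >= 0, y = 3 >= 0. All constraints satisfied.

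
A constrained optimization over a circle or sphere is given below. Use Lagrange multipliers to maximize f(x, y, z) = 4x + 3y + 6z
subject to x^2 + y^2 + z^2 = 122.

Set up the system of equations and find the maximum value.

Lagrange conditions: 4 = 2*lambda*x, 3 = 2*lambda*y, 6 = 2*lambda*z
So x:4 = y:3 = z:6, i.e. x = 4t, y = 3t, z = 6t
Constraint: t^2*(4^2 + 3^2 + 6^2) = 122
  t^2 * 61 = 122  =>  t = sqrt(2)
Maximum = 4*4t + 3*3t + 6*6t = 61*sqrt(2) = sqrt(7442)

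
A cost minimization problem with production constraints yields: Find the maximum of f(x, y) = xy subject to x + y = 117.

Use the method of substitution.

Substitute y = 117 - x into f(x,y) = xy:
g(x) = x(117 - x) = 117x - x^2
g'(x) = 117 - 2x = 0  =>  x = 117/2
y = 117 - 117/2 = 117/2
Maximum value = (117/2) * (117/2) = 13689/4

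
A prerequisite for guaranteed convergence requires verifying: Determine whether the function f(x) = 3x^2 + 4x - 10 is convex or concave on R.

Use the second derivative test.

f(x) = 3x^2 + 4x - 10
f'(x) = 6x + 4
f''(x) = 6
Since f''(x) = 6 > 0 for all x, f is convex on R.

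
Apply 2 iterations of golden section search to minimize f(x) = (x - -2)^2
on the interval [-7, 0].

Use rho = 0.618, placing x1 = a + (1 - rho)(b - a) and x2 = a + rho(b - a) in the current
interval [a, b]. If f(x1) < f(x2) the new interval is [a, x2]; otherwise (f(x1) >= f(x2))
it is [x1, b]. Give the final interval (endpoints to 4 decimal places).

Golden section search for min of f(x) = (x - -2)^2 on [-7, 0].
Each step: x1 = a + (1 - rho)(b - a), x2 = a + rho(b - a); if f(x1) < f(x2) keep [a, x2], otherwise keep [x1, b].
Step 1: [-7.0000, 0.0000], x1=-4.3260 (f=5.4103), x2=-2.6740 (f=0.4543); f(x1) > f(x2) => keep [-4.3260, 0.0000]
Step 2: [-4.3260, 0.0000], x1=-2.6735 (f=0.4536), x2=-1.6525 (f=0.1207); f(x1) > f(x2) => keep [-2.6735, 0.0000]
Final interval: [-2.6735, 0.0000]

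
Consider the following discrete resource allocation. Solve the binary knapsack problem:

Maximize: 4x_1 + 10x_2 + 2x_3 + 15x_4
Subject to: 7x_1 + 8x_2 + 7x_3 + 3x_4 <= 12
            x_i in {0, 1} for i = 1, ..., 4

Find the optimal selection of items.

Items: item 1 (v=4, w=7), item 2 (v=10, w=8), item 3 (v=2, w=7), item 4 (v=15, w=3)
Capacity: 12
Checking all 16 subsets (w = total weight, v = total value):
  {}: w = 0, v = 0
  {1}: w = 7, v = 4
  {2}: w = 8, v = 10
  {3}: w = 7, v = 2
  {4}: w = 3, v = 15
  {1, 2}: w = 15 > 12, infeasible
  {1, 3}: w = 14 > 12, infeasible
  {1, 4}: w = 10, v = 19
  {2, 3}: w = 15 > 12, infeasible
  {2, 4}: w = 11, v = 25
  {3, 4}: w = 10, v = 17
  {1, 2, 3}: w = 22 > 12, infeasible
  {1, 2, 4}: w = 18 > 12, infeasible
  {1, 3, 4}: w = 17 > 12, infeasible
  {2, 3, 4}: w = 18 > 12, infeasible
  {1, 2, 3, 4}: w = 25 > 12, infeasible
Best feasible subset: items [2, 4]
Total weight: 11 <= 12, total value: 25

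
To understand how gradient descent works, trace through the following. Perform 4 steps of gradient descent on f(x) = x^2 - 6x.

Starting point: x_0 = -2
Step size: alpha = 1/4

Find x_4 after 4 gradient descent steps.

f(x) = x^2 - 6x, f'(x) = 2x + (-6)
Step 1: f'(-2) = -10, x_1 = -2 - 1/4 * -10 = 1/2
Step 2: f'(1/2) = -5, x_2 = 1/2 - 1/4 * -5 = 7/4
Step 3: f'(7/4) = -5/2, x_3 = 7/4 - 1/4 * -5/2 = 19/8
Step 4: f'(19/8) = -5/4, x_4 = 19/8 - 1/4 * -5/4 = 43/16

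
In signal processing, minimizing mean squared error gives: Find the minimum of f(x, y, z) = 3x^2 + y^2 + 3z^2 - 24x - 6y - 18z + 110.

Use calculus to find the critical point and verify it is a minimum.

f(x,y,z) = 3x^2 + y^2 + 3z^2 - 24x - 6y - 18z + 110
df/dx = 6x + (-24) = 0 => x = 4
df/dy = 2y + (-6) = 0 => y = 3
df/dz = 6z + (-18) = 0 => z = 3
f(4,3,3) = 3*(4)^2 + 1*(3)^2 + 3*(3)^2 + -24*(4) + -6*(3) + -18*(3) + 110 = 26
Hessian is diagonal with entries 6, 2, 6 > 0, confirmed minimum.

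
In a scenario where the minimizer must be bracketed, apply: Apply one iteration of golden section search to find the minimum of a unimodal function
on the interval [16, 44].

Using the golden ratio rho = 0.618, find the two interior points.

Golden section search on [16, 44].
Golden ratio rho = 0.618 (approx).
Interior points:
  x_1 = 16 + (1-0.618)*28 = 26.6960
  x_2 = 16 + 0.618*28 = 33.3040
Compare f(x_1) and f(x_2) to determine which subinterval to keep.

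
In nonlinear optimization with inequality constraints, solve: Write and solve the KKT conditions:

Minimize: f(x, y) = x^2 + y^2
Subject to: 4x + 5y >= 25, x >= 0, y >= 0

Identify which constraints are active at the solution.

KKT conditions for min x^2 + y^2 s.t. 4x + 5y >= 25, x >= 0, y >= 0:
Stationarity: 2x = mu*4 + mu_x, 2y = mu*5 + mu_y, with mu, mu_x, mu_y >= 0
Complementary slackness: mu*(4x + 5y - 25) = 0, mu_x*x = 0, mu_y*y = 0
(0, 0) is infeasible (4*0 + 5*0 < 25), so if mu = 0 stationarity would force x = mu_x/2 >= 0, y = mu_y/2 >= 0 with mu_x*x = mu_y*y = 0, i.e. x = y = 0: contradiction. Hence mu > 0 and 4x + 5y = 25 is active.
Try x > 0, y > 0 (so mu_x = mu_y = 0): x = 4*mu/2, y = 5*mu/2
Substitute: 4*(4*mu/2) + 5*(5*mu/2) = 25
  mu*41/2 = 25 => mu = 50/41
x* = 100/41 > 0, y* = 125/41 > 0, consistent with mu_x = mu_y = 0.
f is convex and the constraints are linear, so this KKT point is the global minimum.
f* = 625/41
Active constraints: 4x + 5y >= 25 (holds with equality, mu = 50/41 > 0); x >= 0 and y >= 0 are inactive (mu_x = mu_y = 0).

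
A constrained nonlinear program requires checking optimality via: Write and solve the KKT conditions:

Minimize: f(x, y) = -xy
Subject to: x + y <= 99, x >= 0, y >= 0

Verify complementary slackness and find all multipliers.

Problem: min -xy s.t. x + y <= 99 (multiplier lambda), x >= 0 (mu_x), y >= 0 (mu_y)
KKT stationarity: -y + lambda - mu_x = 0, -x + lambda - mu_y = 0, with lambda, mu_x, mu_y >= 0
Complementary slackness: lambda*(x + y - 99) = 0, mu_x*x = 0, mu_y*y = 0
If lambda = 0: y = -mu_x <= 0 and x = -mu_y <= 0 force x = y = 0 with f = 0; but x = y = 99/2 is feasible with f = -9801/4 < 0, so this is not the minimum. Hence lambda > 0 and x + y = 99.
Try x > 0, y > 0 (so mu_x = mu_y = 0): y = lambda, x = lambda => x = y = lambda
x + y = 99 => 2*lambda = 99 => lambda = 99/2
x* = y* = 99/2 > 0, consistent with mu_x = mu_y = 0.
(Any feasible point with x = 0 or y = 0 has f = 0 > -9801/4, so the minimum is not on those boundaries.)
min(-xy) = -9801/4 (i.e. max xy = 9801/4)
Multipliers: lambda = 99/2, mu_x = 0, mu_y = 0
Complementary slackness: lambda*(x + y - 99) = 99/2*(99/2 + 99/2 - 99) = 0, mu_x*x = 0*99/2 = 0, mu_y*y = 0*99/2 = 0. Satisfied.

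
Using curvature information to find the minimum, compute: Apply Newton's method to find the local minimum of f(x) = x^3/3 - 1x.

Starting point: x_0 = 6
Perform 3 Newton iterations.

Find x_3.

f(x) = x^3/3 - 1x
f'(x) = x^2 - 1, f''(x) = 2x
Newton update: x_{n+1} = x_n - (x_n^2 - 1)/(2*x_n)
Step 1: x_0 = 6, f'=35, f''=12, x_1 = 37/12
Step 2: x_1 = 37/12, f'=1225/144, f''=37/6, x_2 = 1513/888
Step 3: x_2 = 1513/888, f'=1500625/788544, f''=1513/444, x_3 = 3077713/2687088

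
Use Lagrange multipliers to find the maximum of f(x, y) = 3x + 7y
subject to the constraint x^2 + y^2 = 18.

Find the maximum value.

Set up Lagrange conditions: grad f = lambda * grad g
  3 = 2*lambda*x
  7 = 2*lambda*y
From these: x/y = 3/7, so x = 3t, y = 7t for some t.
Substitute into constraint: (3t)^2 + (7t)^2 = 18
  t^2 * 58 = 18
  t = sqrt(18/58)
Maximum = 3*x + 7*y = (3^2 + 7^2)*t = 58 * sqrt(18/58) = sqrt(1044)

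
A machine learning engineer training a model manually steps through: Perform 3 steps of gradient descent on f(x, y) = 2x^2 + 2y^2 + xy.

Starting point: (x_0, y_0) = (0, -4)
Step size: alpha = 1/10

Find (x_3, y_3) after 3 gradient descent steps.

f(x,y) = 2x^2 + 2y^2 + xy
grad_x = 4x + 1y, grad_y = 4y + 1x
Step 1: grad = (-4, -16), (2/5, -12/5)
Step 2: grad = (-4/5, -46/5), (12/25, -37/25)
Step 3: grad = (11/25, -136/25), (109/250, -117/125)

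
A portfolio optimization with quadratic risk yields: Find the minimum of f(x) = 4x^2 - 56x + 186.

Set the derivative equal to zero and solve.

f(x) = 4x^2 - 56x + 186
f'(x) = 8x + (-56) = 0
x = 56/8 = 7
f(7) = -10
Since f''(x) = 8 > 0, this is a minimum.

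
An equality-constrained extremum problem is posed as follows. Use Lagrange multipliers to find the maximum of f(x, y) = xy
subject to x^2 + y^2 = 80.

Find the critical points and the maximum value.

Lagrange conditions: y = 2*lambda*x and x = 2*lambda*y
If x = 0 then y = 0, violating the constraint, so x, y != 0.
Dividing: y/x = x/y => x^2 = y^2 => y = x or y = -x
Constraint: 2x^2 = 80 => x^2 = 40 => x = +/-sqrt(40)
Critical points: (sqrt(40), sqrt(40)), (-sqrt(40), -sqrt(40)), (sqrt(40), -sqrt(40)), (-sqrt(40), sqrt(40))
  y = x:  xy = x^2 = 40  at (sqrt(40), sqrt(40)) and (-sqrt(40), -sqrt(40))
  y = -x: xy = -x^2 = -40 at (sqrt(40), -sqrt(40)) and (-sqrt(40), sqrt(40))
Maximum xy = 40 at (sqrt(40), sqrt(40)) and (-sqrt(40), -sqrt(40))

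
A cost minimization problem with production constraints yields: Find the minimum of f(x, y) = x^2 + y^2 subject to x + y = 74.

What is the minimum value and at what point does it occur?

Substitute y = 74 - x into f(x,y) = x^2 + y^2:
g(x) = x^2 + (74 - x)^2 = 2x^2 - 148x + 5476
g'(x) = 4x - 148 = 0  =>  x = 37
y = 74 - 37 = 37
Minimum value = 37^2 + 37^2 = 2738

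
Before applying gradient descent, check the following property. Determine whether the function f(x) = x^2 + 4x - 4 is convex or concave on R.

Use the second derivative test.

f(x) = x^2 + 4x - 4
f'(x) = 2x + 4
f''(x) = 2
Since f''(x) = 2 > 0 for all x, f is convex on R.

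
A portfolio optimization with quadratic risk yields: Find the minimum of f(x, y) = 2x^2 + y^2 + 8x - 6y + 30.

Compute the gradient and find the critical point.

f(x,y) = 2x^2 + y^2 + 8x - 6y + 30
df/dx = 4x + (8) = 0  =>  x = -2
df/dy = 2y + (-6) = 0  =>  y = 3
f(-2, 3) = 2*(-2)^2 + 1*(3)^2 + 8*(-2) + -6*(3) + 30 = 13
Hessian is diagonal with entries 4, 2 > 0, so this is a minimum.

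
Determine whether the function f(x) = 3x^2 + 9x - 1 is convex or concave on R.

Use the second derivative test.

f(x) = 3x^2 + 9x - 1
f'(x) = 6x + 9
f''(x) = 6
Since f''(x) = 6 > 0 for all x, f is convex on R.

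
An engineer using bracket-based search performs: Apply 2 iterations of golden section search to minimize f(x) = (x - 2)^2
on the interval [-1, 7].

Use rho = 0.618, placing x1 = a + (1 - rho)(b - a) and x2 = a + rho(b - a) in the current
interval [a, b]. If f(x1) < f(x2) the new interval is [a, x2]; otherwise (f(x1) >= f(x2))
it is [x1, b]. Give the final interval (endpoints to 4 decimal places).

Golden section search for min of f(x) = (x - 2)^2 on [-1, 7].
Each step: x1 = a + (1 - rho)(b - a), x2 = a + rho(b - a); if f(x1) < f(x2) keep [a, x2], otherwise keep [x1, b].
Step 1: [-1.0000, 7.0000], x1=2.0560 (f=0.0031), x2=3.9440 (f=3.7791); f(x1) < f(x2) => keep [-1.0000, 3.9440]
Step 2: [-1.0000, 3.9440], x1=0.8886 (f=1.2352), x2=2.0554 (f=0.0031); f(x1) > f(x2) => keep [0.8886, 3.9440]
Final interval: [0.8886, 3.9440]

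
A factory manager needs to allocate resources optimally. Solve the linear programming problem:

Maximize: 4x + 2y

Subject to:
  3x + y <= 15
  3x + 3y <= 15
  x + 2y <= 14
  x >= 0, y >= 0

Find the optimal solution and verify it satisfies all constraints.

Feasible vertices: (0, 0), (0, 5), (5, 0)
Objective 4x + 2y at each vertex:
  (0, 0): 0
  (0, 5): 10
  (5, 0): 20
Maximum is 20 at (5, 0).
Verify constraints at (x, y) = (5, 0):
  3*5 + 1*0 = 15 <= 15 (active)
  3*5 + 3*0 = 15 <= 15 (active)
  1*5 + 2*0 = 5 <= 14
  x = 5 >= 0, y = 0 >= 0. All constraints satisfied.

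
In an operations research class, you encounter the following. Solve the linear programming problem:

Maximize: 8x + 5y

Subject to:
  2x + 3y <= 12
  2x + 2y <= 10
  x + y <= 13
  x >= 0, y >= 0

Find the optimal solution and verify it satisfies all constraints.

Feasible vertices: (0, 0), (0, 4), (3, 2), (5, 0)
Objective 8x + 5y at each vertex:
  (0, 0): 0
  (0, 4): 20
  (3, 2): 34
  (5, 0): 40
Maximum is 40 at (5, 0).
Verify constraints at (x, y) = (5, 0):
  2*5 + 3*0 = 10 <= 12
  2*5 + 2*0 = 10 <= 10 (active)
  1*5 + 1*0 = 5 <= 13
  x = 5 >= 0, y = 0 >= 0. All constraints satisfied.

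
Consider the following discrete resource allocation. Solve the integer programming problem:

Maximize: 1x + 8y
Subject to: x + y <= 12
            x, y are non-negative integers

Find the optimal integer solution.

Objective: 1x + 8y, constraint: x + y <= 12
Coefficient of y is 8 > coefficient of x is 1, so allocate the entire budget to y.
Optimal: x = 0, y = 12, value = 96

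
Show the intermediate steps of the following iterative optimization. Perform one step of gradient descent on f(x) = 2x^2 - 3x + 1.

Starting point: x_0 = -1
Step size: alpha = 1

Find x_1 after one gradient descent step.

f(x) = 2x^2 - 3x + 1
f'(x) = 4x - 3
f'(-1) = 4*-1 + (-3) = -7
x_1 = x_0 - alpha * f'(x_0) = -1 - 1 * -7 = 6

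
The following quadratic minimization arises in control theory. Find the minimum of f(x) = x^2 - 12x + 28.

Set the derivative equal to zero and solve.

f(x) = x^2 - 12x + 28
f'(x) = 2x + (-12) = 0
x = 12/2 = 6
f(6) = -8
Since f''(x) = 2 > 0, this is a minimum.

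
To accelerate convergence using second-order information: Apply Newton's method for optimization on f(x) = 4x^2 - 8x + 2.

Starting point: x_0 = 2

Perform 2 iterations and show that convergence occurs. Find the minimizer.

f(x) = 4x^2 - 8x + 2, f'(x) = 8x + (-8), f''(x) = 8
Step 1: f'(2) = 8, x_1 = 2 - 8/8 = 1
Step 2: f'(1) = 0, x_2 = 1 (converged)
Newton's method converges in 1 step for quadratics.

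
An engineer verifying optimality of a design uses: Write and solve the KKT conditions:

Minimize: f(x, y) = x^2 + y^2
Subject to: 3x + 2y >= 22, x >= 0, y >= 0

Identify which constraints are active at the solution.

KKT conditions for min x^2 + y^2 s.t. 3x + 2y >= 22, x >= 0, y >= 0:
Stationarity: 2x = mu*3 + mu_x, 2y = mu*2 + mu_y, with mu, mu_x, mu_y >= 0
Complementary slackness: mu*(3x + 2y - 22) = 0, mu_x*x = 0, mu_y*y = 0
(0, 0) is infeasible (3*0 + 2*0 < 22), so if mu = 0 stationarity would force x = mu_x/2 >= 0, y = mu_y/2 >= 0 with mu_x*x = mu_y*y = 0, i.e. x = y = 0: contradiction. Hence mu > 0 and 3x + 2y = 22 is active.
Try x > 0, y > 0 (so mu_x = mu_y = 0): x = 3*mu/2, y = 2*mu/2
Substitute: 3*(3*mu/2) + 2*(2*mu/2) = 22
  mu*13/2 = 22 => mu = 44/13
x* = 66/13 > 0, y* = 44/13 > 0, consistent with mu_x = mu_y = 0.
f is convex and the constraints are linear, so this KKT point is the global minimum.
f* = 484/13
Active constraints: 3x + 2y >= 22 (holds with equality, mu = 44/13 > 0); x >= 0 and y >= 0 are inactive (mu_x = mu_y = 0).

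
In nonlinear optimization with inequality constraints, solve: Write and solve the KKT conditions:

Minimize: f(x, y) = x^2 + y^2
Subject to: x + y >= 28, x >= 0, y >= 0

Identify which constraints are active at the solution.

KKT conditions for min x^2 + y^2 s.t. 1x + 1y >= 28, x >= 0, y >= 0:
Stationarity: 2x = mu*1 + mu_x, 2y = mu*1 + mu_y, with mu, mu_x, mu_y >= 0
Complementary slackness: mu*(x + y - 28) = 0, mu_x*x = 0, mu_y*y = 0
(0, 0) is infeasible (1*0 + 1*0 < 28), so if mu = 0 stationarity would force x = mu_x/2 >= 0, y = mu_y/2 >= 0 with mu_x*x = mu_y*y = 0, i.e. x = y = 0: contradiction. Hence mu > 0 and x + y = 28 is active.
Try x > 0, y > 0 (so mu_x = mu_y = 0): x = 1*mu/2, y = 1*mu/2
Substitute: 1*(1*mu/2) + 1*(1*mu/2) = 28
  mu*2/2 = 28 => mu = 28
x* = 14 > 0, y* = 14 > 0, consistent with mu_x = mu_y = 0.
f is convex and the constraints are linear, so this KKT point is the global minimum.
f* = 392
Active constraints: x + y >= 28 (holds with equality, mu = 28 > 0); x >= 0 and y >= 0 are inactive (mu_x = mu_y = 0).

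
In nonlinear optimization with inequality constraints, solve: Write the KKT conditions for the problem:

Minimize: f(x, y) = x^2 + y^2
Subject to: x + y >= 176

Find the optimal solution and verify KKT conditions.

KKT conditions for min x^2 + y^2 s.t. x + y >= 176:
Stationarity: 2x = mu, 2y = mu
So x = y = mu/2.
Complementary slackness: mu*(x + y - 176) = 0
Primal feasibility: x + y >= 176; dual feasibility: mu >= 0
If mu = 0 then x = y = 0, but 0 + 0 < 176 is infeasible, so the constraint is active.
Constraint active: x + y = 2*(mu/2) = 176 => mu = 176
x = y = 88, f = 15488
Verify: stationarity 2*88 = 176 = mu; primal 88 + 88 = 176 >= 176; dual mu = 176 >= 0; complementary slackness 176*(176 - 176) = 0. All KKT conditions hold.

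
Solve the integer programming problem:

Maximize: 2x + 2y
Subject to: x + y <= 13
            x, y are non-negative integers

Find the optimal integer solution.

Objective: 2x + 2y, constraint: x + y <= 13
Coefficient of x is 2 >= coefficient of y is 2, so allocate the entire budget to x.
Optimal: x = 13, y = 0, value = 26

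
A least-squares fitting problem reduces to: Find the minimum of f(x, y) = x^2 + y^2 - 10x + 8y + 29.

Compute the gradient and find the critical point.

f(x,y) = x^2 + y^2 - 10x + 8y + 29
df/dx = 2x + (-10) = 0  =>  x = 5
df/dy = 2y + (8) = 0  =>  y = -4
f(5, -4) = 1*(5)^2 + 1*(-4)^2 + -10*(5) + 8*(-4) + 29 = -12
Hessian is diagonal with entries 2, 2 > 0, so this is a minimum.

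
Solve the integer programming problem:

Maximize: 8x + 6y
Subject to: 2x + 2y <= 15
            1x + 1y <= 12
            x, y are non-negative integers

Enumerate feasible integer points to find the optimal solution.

Constraint 1: 2x + 2y <= 15
Constraint 2: 1x + 1y <= 12
Feasible x range (need y >= 0): 0 <= x <= min(15/2, 12/1) => x in {0, ..., 7}.
Enumerate feasible integer points row by row (the coefficient of y is 6 > 0, so for each x the largest feasible y gives the best value):
  x = 0: y <= min((15 - 2*0)/2, (12 - 1*0)/1) => y in {0, ..., 7}; best 8*0 + 6*7 = 42
  x = 1: y <= min((15 - 2*1)/2, (12 - 1*1)/1) => y in {0, ..., 6}; best 8*1 + 6*6 = 44
  x = 2: y <= min((15 - 2*2)/2, (12 - 1*2)/1) => y in {0, ..., 5}; best 8*2 + 6*5 = 46
  x = 3: y <= min((15 - 2*3)/2, (12 - 1*3)/1) => y in {0, ..., 4}; best 8*3 + 6*4 = 48
  x = 4: y <= min((15 - 2*4)/2, (12 - 1*4)/1) => y in {0, ..., 3}; best 8*4 + 6*3 = 50
  x = 5: y <= min((15 - 2*5)/2, (12 - 1*5)/1) => y in {0, ..., 2}; best 8*5 + 6*2 = 52
  x = 6: y <= min((15 - 2*6)/2, (12 - 1*6)/1) => y in {0, ..., 1}; best 8*6 + 6*1 = 54
  x = 7: y <= min((15 - 2*7)/2, (12 - 1*7)/1) => y in {0}; best 8*7 + 6*0 = 56
The maximum 8x + 6y = 56 is achieved at x = 7, y = 0.
Check: 2*7 + 2*0 = 14 <= 15 and 1*7 + 1*0 = 7 <= 12.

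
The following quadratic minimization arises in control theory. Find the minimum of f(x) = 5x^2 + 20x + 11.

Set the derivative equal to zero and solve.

f(x) = 5x^2 + 20x + 11
f'(x) = 10x + (20) = 0
x = -20/10 = -2
f(-2) = -9
Since f''(x) = 10 > 0, this is a minimum.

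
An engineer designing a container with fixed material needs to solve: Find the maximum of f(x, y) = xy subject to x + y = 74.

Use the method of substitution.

Substitute y = 74 - x into f(x,y) = xy:
g(x) = x(74 - x) = 74x - x^2
g'(x) = 74 - 2x = 0  =>  x = 37
y = 74 - 37 = 37
Maximum value = 37 * 37 = 1369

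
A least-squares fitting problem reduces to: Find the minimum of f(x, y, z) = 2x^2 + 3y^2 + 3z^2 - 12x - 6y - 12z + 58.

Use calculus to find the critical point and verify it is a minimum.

f(x,y,z) = 2x^2 + 3y^2 + 3z^2 - 12x - 6y - 12z + 58
df/dx = 4x + (-12) = 0 => x = 3
df/dy = 6y + (-6) = 0 => y = 1
df/dz = 6z + (-12) = 0 => z = 2
f(3,1,2) = 2*(3)^2 + 3*(1)^2 + 3*(2)^2 + -12*(3) + -6*(1) + -12*(2) + 58 = 25
Hessian is diagonal with entries 4, 6, 6 > 0, confirmed minimum.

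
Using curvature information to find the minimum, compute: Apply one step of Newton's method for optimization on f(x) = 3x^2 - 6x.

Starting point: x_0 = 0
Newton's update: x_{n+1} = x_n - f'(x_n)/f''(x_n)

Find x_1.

f(x) = 3x^2 - 6x
f'(x) = 6x + (-6), f''(x) = 6
Newton step: x_1 = x_0 - f'(x_0)/f''(x_0)
f'(0) = -6
x_1 = 0 - -6/6 = 1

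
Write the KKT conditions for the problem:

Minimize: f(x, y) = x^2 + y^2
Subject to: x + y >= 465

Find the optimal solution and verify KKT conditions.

KKT conditions for min x^2 + y^2 s.t. x + y >= 465:
Stationarity: 2x = mu, 2y = mu
So x = y = mu/2.
Complementary slackness: mu*(x + y - 465) = 0
Primal feasibility: x + y >= 465; dual feasibility: mu >= 0
If mu = 0 then x = y = 0, but 0 + 0 < 465 is infeasible, so the constraint is active.
Constraint active: x + y = 2*(mu/2) = 465 => mu = 465
x = y = 465/2, f = 216225/2
Verify: stationarity 2*(465/2) = 465 = mu; primal 465/2 + 465/2 = 465 >= 465; dual mu = 465 >= 0; complementary slackness 465*(465 - 465) = 0. All KKT conditions hold.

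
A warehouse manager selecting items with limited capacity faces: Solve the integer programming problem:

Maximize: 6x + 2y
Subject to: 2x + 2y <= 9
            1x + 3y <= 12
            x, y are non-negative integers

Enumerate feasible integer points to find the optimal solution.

Constraint 1: 2x + 2y <= 9
Constraint 2: 1x + 3y <= 12
Feasible x range (need y >= 0): 0 <= x <= min(9/2, 12/1) => x in {0, ..., 4}.
Enumerate feasible integer points row by row (the coefficient of y is 2 > 0, so for each x the largest feasible y gives the best value):
  x = 0: y <= min((9 - 2*0)/2, (12 - 1*0)/3) => y in {0, ..., 4}; best 6*0 + 2*4 = 8
  x = 1: y <= min((9 - 2*1)/2, (12 - 1*1)/3) => y in {0, ..., 3}; best 6*1 + 2*3 = 12
  x = 2: y <= min((9 - 2*2)/2, (12 - 1*2)/3) => y in {0, ..., 2}; best 6*2 + 2*2 = 16
  x = 3: y <= min((9 - 2*3)/2, (12 - 1*3)/3) => y in {0, ..., 1}; best 6*3 + 2*1 = 20
  x = 4: y <= min((9 - 2*4)/2, (12 - 1*4)/3) => y in {0}; best 6*4 + 2*0 = 24
The maximum 6x + 2y = 24 is achieved at x = 4, y = 0.
Check: 2*4 + 2*0 = 8 <= 9 and 1*4 + 3*0 = 4 <= 12.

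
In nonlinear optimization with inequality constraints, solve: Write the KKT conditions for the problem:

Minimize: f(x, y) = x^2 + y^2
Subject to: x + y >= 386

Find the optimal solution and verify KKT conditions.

KKT conditions for min x^2 + y^2 s.t. x + y >= 386:
Stationarity: 2x = mu, 2y = mu
So x = y = mu/2.
Complementary slackness: mu*(x + y - 386) = 0
Primal feasibility: x + y >= 386; dual feasibility: mu >= 0
If mu = 0 then x = y = 0, but 0 + 0 < 386 is infeasible, so the constraint is active.
Constraint active: x + y = 2*(mu/2) = 386 => mu = 386
x = y = 193, f = 74498
Verify: stationarity 2*193 = 386 = mu; primal 193 + 193 = 386 >= 386; dual mu = 386 >= 0; complementary slackness 386*(386 - 386) = 0. All KKT conditions hold.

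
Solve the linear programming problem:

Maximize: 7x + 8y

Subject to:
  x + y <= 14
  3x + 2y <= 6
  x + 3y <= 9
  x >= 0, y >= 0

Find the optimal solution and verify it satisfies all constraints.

Feasible vertices: (0, 0), (0, 3), (2, 0)
Objective 7x + 8y at each vertex:
  (0, 0): 0
  (0, 3): 24
  (2, 0): 14
Maximum is 24 at (0, 3).
Verify constraints at (x, y) = (0, 3):
  1*0 + 1*3 = 3 <= 14
  3*0 + 2*3 = 6 <= 6 (active)
  1*0 + 3*3 = 9 <= 9 (active)
  x = 0 >= 0, y = 3 >= 0. All constraints satisfied.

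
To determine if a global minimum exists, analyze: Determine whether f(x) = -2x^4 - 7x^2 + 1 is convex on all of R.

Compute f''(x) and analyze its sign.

f(x) = -2x^4 - 7x^2 + 1
f'(x) = -8x^3 + -14x
f''(x) = -24x^2 + -14
f''(x) = -24x^2 + -14 <= -14 < 0 for all x
Therefore, f is concave on R.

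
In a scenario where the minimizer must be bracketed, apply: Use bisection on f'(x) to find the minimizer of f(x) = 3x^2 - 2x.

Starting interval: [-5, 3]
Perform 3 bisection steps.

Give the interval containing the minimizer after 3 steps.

Finding critical point of f(x) = 3x^2 - 2x using bisection on f'(x) = 6x + -2.
f'(x) = 0 when x = 1/3.
Starting interval: [-5, 3]
Step 1: mid = -1, f'(mid) = -8, new interval = [-1, 3]
Step 2: mid = 1, f'(mid) = 4, new interval = [-1, 1]
Step 3: mid = 0, f'(mid) = -2, new interval = [0, 1]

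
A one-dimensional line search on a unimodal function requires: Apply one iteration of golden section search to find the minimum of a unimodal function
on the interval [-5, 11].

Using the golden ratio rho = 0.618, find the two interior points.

Golden section search on [-5, 11].
Golden ratio rho = 0.618 (approx).
Interior points:
  x_1 = -5 + (1-0.618)*16 = 1.1120
  x_2 = -5 + 0.618*16 = 4.8880
Compare f(x_1) and f(x_2) to determine which subinterval to keep.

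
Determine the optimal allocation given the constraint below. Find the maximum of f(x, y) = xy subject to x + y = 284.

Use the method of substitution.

Substitute y = 284 - x into f(x,y) = xy:
g(x) = x(284 - x) = 284x - x^2
g'(x) = 284 - 2x = 0  =>  x = 142
y = 284 - 142 = 142
Maximum value = 142 * 142 = 20164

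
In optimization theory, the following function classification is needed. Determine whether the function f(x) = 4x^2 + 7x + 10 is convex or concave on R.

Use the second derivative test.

f(x) = 4x^2 + 7x + 10
f'(x) = 8x + 7
f''(x) = 8
Since f''(x) = 8 > 0 for all x, f is convex on R.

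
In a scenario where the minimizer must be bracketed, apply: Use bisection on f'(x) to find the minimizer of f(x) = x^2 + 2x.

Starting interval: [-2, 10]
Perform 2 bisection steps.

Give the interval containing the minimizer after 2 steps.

Finding critical point of f(x) = x^2 + 2x using bisection on f'(x) = 2x + 2.
f'(x) = 0 when x = -1.
Starting interval: [-2, 10]
Step 1: mid = 4, f'(mid) = 10, new interval = [-2, 4]
Step 2: mid = 1, f'(mid) = 4, new interval = [-2, 1]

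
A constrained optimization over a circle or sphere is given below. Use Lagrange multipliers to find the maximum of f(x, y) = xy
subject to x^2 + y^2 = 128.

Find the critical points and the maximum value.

Lagrange conditions: y = 2*lambda*x and x = 2*lambda*y
If x = 0 then y = 0, violating the constraint, so x, y != 0.
Dividing: y/x = x/y => x^2 = y^2 => y = x or y = -x
Constraint: 2x^2 = 128 => x^2 = 64 => x = +/-8
Critical points: (8, 8), (-8, -8), (8, -8), (-8, 8)
  y = x:  xy = x^2 = 64  at (8, 8) and (-8, -8)
  y = -x: xy = -x^2 = -64 at (8, -8) and (-8, 8)
Maximum xy = 64 at (8, 8) and (-8, -8)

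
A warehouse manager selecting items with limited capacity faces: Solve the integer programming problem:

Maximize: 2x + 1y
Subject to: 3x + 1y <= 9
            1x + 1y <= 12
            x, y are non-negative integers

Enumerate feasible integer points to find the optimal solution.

Constraint 1: 3x + 1y <= 9
Constraint 2: 1x + 1y <= 12
Feasible x range (need y >= 0): 0 <= x <= min(9/3, 12/1) => x in {0, ..., 3}.
Enumerate feasible integer points row by row (the coefficient of y is 1 > 0, so for each x the largest feasible y gives the best value):
  x = 0: y <= min((9 - 3*0)/1, (12 - 1*0)/1) => y in {0, ..., 9}; best 2*0 + 1*9 = 9
  x = 1: y <= min((9 - 3*1)/1, (12 - 1*1)/1) => y in {0, ..., 6}; best 2*1 + 1*6 = 8
  x = 2: y <= min((9 - 3*2)/1, (12 - 1*2)/1) => y in {0, ..., 3}; best 2*2 + 1*3 = 7
  x = 3: y <= min((9 - 3*3)/1, (12 - 1*3)/1) => y in {0}; best 2*3 + 1*0 = 6
The maximum 2x + 1y = 9 is achieved at x = 0, y = 9.
Check: 3*0 + 1*9 = 9 <= 9 and 1*0 + 1*9 = 9 <= 12.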